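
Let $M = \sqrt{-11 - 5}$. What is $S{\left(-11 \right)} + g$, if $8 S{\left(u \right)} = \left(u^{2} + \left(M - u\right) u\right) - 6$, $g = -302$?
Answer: $- \frac{1211}{4} - \frac{11 i}{2} \approx -302.75 - 5.5 i$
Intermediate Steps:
$M = 4 i$ ($M = \sqrt{-16} = 4 i \approx 4.0 i$)
$S{\left(u \right)} = - \frac{3}{4} + \frac{u^{2}}{8} + \frac{u \left(- u + 4 i\right)}{8}$ ($S{\left(u \right)} = \frac{\left(u^{2} + \left(4 i - u\right) u\right) - 6}{8} = \frac{\left(u^{2} + \left(- u + 4 i\right) u\right) - 6}{8} = \frac{\left(u^{2} + u \left(- u + 4 i\right)\right) - 6}{8} = \frac{-6 + u^{2} + u \left(- u + 4 i\right)}{8} = - \frac{3}{4} + \frac{u^{2}}{8} + \frac{u \left(- u + 4 i\right)}{8}$)
$S{\left(-11 \right)} + g = \left(- \frac{3}{4} + \frac{1}{2} i \left(-11\right)\right) - 302 = \left(- \frac{3}{4} - \frac{11 i}{2}\right) - 302 = - \frac{1211}{4} - \frac{11 i}{2}$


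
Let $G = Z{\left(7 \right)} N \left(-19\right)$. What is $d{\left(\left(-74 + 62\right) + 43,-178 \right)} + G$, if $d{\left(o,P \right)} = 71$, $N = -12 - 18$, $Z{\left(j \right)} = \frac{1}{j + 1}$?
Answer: $\frac{569}{4} \approx 142.25$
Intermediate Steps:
$Z{\left(j \right)} = \frac{1}{1 + j}$
$N = -30$ ($N = -12 - 18 = -30$)
$G = \frac{285}{4}$ ($G = \frac{1}{1 + 7} \left(-30\right) \left(-19\right) = \frac{1}{8} \left(-30\right) \left(-19\right) = \left(- \frac{15}{4}\right) \left(-19\right) = \frac{285}{4} \approx 71.25$)
$d{\left(\left(-74 + 62\right) + 43,-178 \right)} + G = 71 + \frac{285}{4} = \frac{569}{4}$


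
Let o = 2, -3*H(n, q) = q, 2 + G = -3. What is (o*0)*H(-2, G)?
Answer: 0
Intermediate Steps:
G = -5 (G = -2 - 3 = -5)
H(n, q) = -q/3
(o*0)*H(-2, G) = (2*0)*(-⅓*(-5)) = 0*(5/3) = 0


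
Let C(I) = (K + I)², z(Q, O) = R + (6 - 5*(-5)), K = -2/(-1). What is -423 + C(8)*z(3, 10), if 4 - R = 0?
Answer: 3077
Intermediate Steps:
R = 4 (R = 4 - 1*0 = 4 + 0 = 4)
K = 2 (K = -2*(-1) = 2)
z(Q, O) = 35 (z(Q, O) = 4 + (6 - 5*(-5)) = 4 + (6 + 25) = 4 + 31 = 35)
C(I) = (2 + I)²
-423 + C(8)*z(3, 10) = -423 + (2 + 8)²*35 = -423 + 10²*35 = -423 + 100*35 = -423 + 3500 = 3077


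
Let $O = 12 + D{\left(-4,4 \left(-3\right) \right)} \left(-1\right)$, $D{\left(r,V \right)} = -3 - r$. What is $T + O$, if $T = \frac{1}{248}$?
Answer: $\frac{2729}{248} \approx 11.004$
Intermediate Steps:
$T = \frac{1}{248} \approx 0.0040323$
$O = 11$ ($O = 12 + \left(-3 - -4\right) \left(-1\right) = 12 + \left(-3 + 4\right) \left(-1\right) = 12 + 1 \left(-1\right) = 12 - 1 = 11$)
$T + O = \frac{1}{248} + 11 = \frac{2729}{248}$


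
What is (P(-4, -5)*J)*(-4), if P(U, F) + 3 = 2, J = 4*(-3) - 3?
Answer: -60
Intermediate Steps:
J = -15 (J = -12 - 3 = -15)
P(U, F) = -1 (P(U, F) = -3 + 2 = -1)
(P(-4, -5)*J)*(-4) = -1*(-15)*(-4) = 15*(-4) = -60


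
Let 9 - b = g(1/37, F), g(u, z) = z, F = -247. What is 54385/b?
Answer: 54385/256 ≈ 212.44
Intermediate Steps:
b = 256 (b = 9 - 1*(-247) = 9 + 247 = 256)
54385/b = 54385/256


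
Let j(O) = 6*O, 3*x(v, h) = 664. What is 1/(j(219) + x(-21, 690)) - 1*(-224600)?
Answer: 1034507603/4606 ≈ 2.2460e+5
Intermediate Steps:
x(v, h) = 664/3 (x(v, h) = (1/3)*664 = 664/3)
1/(j(219) + x(-21, 690)) - 1*(-224600) = 1/(6*219 + 664/3) - 1*(-224600) = 1/(1314 + 664/3) + 224600 = 1/(4606/3) + 224600 = 3/4606 + 224600 = 1034507603/4606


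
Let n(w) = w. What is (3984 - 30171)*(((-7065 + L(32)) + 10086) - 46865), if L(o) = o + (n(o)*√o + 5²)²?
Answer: 272842353 - 167596800*√2 ≈ 3.5825e+7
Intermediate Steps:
L(o) = o + (25 + o^(3/2))² (L(o) = o + (o*√o + 5²)² = o + (o^(3/2) + 25)² = o + (25 + o^(3/2))²)
(3984 - 30171)*(((-7065 + L(32)) + 10086) - 46865) = (3984 - 30171)*(((-7065 + (32 + (25 + 32^(3/2))²)) + 10086) - 46865) = -26187*(((-7065 + (32 + (25 + 128*√2)²)) + 10086) - 46865) = -26187*(((-7033 + (25 + 128*√2)²) + 10086) - 46865) = -26187*((3053 + (25 + 128*√2)²) - 46865) = -26187*(-43812 + (25 + 128*√2)²) = 1147304844 - 26187*(25 + 128*√2)²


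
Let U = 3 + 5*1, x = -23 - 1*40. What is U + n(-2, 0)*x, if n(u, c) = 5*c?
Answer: 8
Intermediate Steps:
x = -63 (x = -23 - 40 = -63)
U = 8 (U = 3 + 5 = 8)
U + n(-2, 0)*x = 8 + (5*0)*(-63) = 8 + 0*(-63) = 8 + 0 = 8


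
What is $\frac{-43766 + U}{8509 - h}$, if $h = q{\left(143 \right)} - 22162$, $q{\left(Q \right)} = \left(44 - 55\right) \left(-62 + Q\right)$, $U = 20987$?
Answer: $- \frac{22779}{31562} \approx -0.72172$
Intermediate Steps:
$q{\left(Q \right)} = 682 - 11 Q$ ($q{\left(Q \right)} = - 11 \left(-62 + Q\right) = 682 - 11 Q$)
$h = -23053$ ($h = \left(682 - 1573\right) - 22162 = -891 - 22162 = -23053$)
$\frac{-43766 + U}{8509 - h} = \frac{-43766 + 20987}{8509 - -23053} = - \frac{22779}{8509 + 23053} = - \frac{22779}{31562}$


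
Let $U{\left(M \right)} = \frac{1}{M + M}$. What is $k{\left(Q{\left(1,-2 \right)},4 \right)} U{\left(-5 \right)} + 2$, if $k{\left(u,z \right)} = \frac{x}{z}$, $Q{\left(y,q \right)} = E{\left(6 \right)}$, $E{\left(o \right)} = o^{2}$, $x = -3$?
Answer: $\frac{83}{40} \approx 2.075$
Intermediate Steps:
$Q{\left(y,q \right)} = 36$ ($Q{\left(y,q \right)} = 6^{2} = 36$)
$k{\left(u,z \right)} = - \frac{3}{z}$
$U{\left(M \right)} = \frac{1}{2 M}$
$k{\left(Q{\left(1,-2 \right)},4 \right)} U{\left(-5 \right)} + 2 = - \frac{3}{4} \frac{1}{2 \left(-5\right)} + 2 = \left(-3\right) \frac{1}{4} \cdot \frac{1}{2} \left(- \frac{1}{5}\right) + 2 = \left(- \frac{3}{4}\right) \left(- \frac{1}{10}\right) + 2 = \frac{3}{40} + 2 = \frac{83}{40}$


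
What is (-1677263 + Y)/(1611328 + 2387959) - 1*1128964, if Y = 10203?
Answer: -4515052715728/3999287 ≈ -1.1290e+6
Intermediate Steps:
(-1677263 + Y)/(1611328 + 2387959) - 1*1128964 = (-1677263 + 10203)/(1611328 + 2387959) - 1*1128964 = -1667060/3999287 - 1128964 = -4515052715728/3999287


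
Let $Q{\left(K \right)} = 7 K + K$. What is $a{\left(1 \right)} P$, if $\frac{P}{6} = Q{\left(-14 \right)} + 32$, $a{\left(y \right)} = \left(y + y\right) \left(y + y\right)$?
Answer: $-1920$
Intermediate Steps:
$a{\left(y \right)} = 4 y^{2}$ ($a{\left(y \right)} = 2 y 2 y = 4 y^{2}$)
$Q{\left(K \right)} = 8 K$
$P = -480$ ($P = 6 \left(8 \left(-14\right) + 32\right) = 6 \left(-112 + 32\right) = 6 \left(-80\right) = -480$)
$a{\left(1 \right)} P = 4 \cdot 1^{2} \left(-480\right) = 4 \cdot 1 \left(-480\right) = 4 \left(-480\right) = -1920$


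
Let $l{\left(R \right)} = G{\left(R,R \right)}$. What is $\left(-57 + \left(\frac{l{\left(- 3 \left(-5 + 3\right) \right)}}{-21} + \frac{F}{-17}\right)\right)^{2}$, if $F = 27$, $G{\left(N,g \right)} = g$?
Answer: $\frac{49084036}{14161} \approx 3466.1$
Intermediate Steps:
$l{\left(R \right)} = R$
$\left(-57 + \left(\frac{l{\left(- 3 \left(-5 + 3\right) \right)}}{-21} + \frac{F}{-17}\right)\right)^{2} = \left(-57 + \left(\frac{\left(-3\right) \left(-5 + 3\right)}{-21} + \frac{27}{-17}\right)\right)^{2} = \left(-57 + \left(\left(-3\right) \left(-2\right) \left(- \frac{1}{21}\right) + 27 \left(- \frac{1}{17}\right)\right)\right)^{2} = \left(-57 + \left(6 \left(- \frac{1}{21}\right) - \frac{27}{17}\right)\right)^{2} = \left(-57 - \frac{223}{119}\right)^{2} = \left(- \frac{7006}{119}\right)^{2} = \frac{49084036}{14161}$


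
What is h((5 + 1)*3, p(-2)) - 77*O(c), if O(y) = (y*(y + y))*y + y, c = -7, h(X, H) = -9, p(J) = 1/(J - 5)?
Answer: 53352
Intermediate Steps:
p(J) = 1/(-5 + J)
O(y) = y + 2*y**3 (O(y) = (y*(2*y))*y + y = (2*y**2)*y + y = 2*y**3 + y = y + 2*y**3)
h((5 + 1)*3, p(-2)) - 77*O(c) = -9 - 77*(-7 + 2*(-7)**3) = -9 - 77*(-7 + 2*(-343)) = -9 - 77*(-7 - 686) = -9 - 77*(-693) = -9 + 53361 = 53352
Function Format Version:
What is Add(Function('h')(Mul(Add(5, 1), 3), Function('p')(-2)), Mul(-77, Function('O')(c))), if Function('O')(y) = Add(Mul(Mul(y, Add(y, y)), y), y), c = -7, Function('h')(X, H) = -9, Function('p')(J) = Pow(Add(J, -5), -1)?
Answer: 53352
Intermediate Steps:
Function('p')(J) = Pow(Add(-5, J), -1)
Function('O')(y) = Add(y, Mul(2, Pow(y, 3))) (Function('O')(y) = Add(Mul(Mul(y, Mul(2, y)), y), y) = Add(Mul(Mul(2, Pow(y, 2)), y), y) = Add(Mul(2, Pow(y, 3)), y) = Add(y, Mul(2, Pow(y, 3))))
Add(Function('h')(Mul(Add(5, 1), 3), Function('p')(-2)), Mul(-77, Function('O')(c))) = Add(-9, Mul(-77, Add(-7, Mul(2, Pow(-7, 3))))) = Add(-9, Mul(-77, Add(-7, Mul(2, -343)))) = Add(-9, Mul(-77, Add(-7, -686))) = Add(-9, Mul(-77, -693)) = Add(-9, 53361) = 53352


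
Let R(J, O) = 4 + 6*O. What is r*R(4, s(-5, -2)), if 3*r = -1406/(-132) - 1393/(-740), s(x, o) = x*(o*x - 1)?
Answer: -40708507/36630 ≈ -1111.3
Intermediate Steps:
s(x, o) = x*(-1 + o*x)
r = 306079/73260 (r = (-1406/(-132) - 1393/(-740))/3 = (-1406*(-1/132) - 1393*(-1/740))/3 = (703/66 + 1393/740)/3 = (⅓)*(306079/24420) = 306079/73260 ≈ 4.1780)
r*R(4, s(-5, -2)) = 306079*(4 + 6*(-5*(-1 - 2*(-5))))/73260 = 306079*(4 + 6*(-5*(-1 + 10)))/73260 = 306079*(4 + 6*(-5*9))/73260 = 306079*(4 + 6*(-45))/73260 = 306079*(4 - 270)/73260 = (306079/73260)*(-266) = -40708507/36630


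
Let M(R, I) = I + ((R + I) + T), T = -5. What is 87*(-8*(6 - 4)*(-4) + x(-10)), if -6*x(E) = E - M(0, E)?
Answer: 10701/2 ≈ 5350.5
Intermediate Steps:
M(R, I) = -5 + R + 2*I (M(R, I) = I + ((R + I) - 5) = I + ((I + R) - 5) = I + (-5 + I + R) = -5 + R + 2*I)
x(E) = -⅚ + E/6 (x(E) = -(E - (-5 + 0 + 2*E))/6 = -(E - (-5 + 2*E))/6 = -(E + (5 - 2*E))/6 = -(5 - E)/6 = -⅚ + E/6)
87*(-8*(6 - 4)*(-4) + x(-10)) = 87*(-8*(6 - 4)*(-4) + (-⅚ + (⅙)*(-10))) = 87*(-8*2*(-4) + (-⅚ - 5/3)) = 87*(-8*(-8) - 5/2) = 87*(-4*(-16) - 5/2) = 87*(64 - 5/2) = 87*(123/2) = 10701/2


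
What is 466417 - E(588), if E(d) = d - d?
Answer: 466417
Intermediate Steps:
E(d) = 0
466417 - E(588) = 466417 - 1*0 = 466417 + 0 = 466417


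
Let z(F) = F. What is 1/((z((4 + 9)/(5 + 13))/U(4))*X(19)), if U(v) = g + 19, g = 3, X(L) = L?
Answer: 396/247 ≈ 1.6032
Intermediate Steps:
U(v) = 22 (U(v) = 3 + 19 = 22)
1/((z((4 + 9)/(5 + 13))/U(4))*X(19)) = 1/((((4 + 9)/(5 + 13))/22)*19) = 1/(((13/18)*(1/22))*19) = 1/((13/396)*19) = 1/(247/396) = 396/247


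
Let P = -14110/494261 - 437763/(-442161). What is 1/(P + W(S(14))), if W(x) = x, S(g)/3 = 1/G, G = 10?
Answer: 728476460070/918977226131 ≈ 0.79270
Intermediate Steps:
S(g) = 3/10
P = 70043428811/72847646007 (P = -14110*1/494261 - 437763*(-1/442161) = -14110/494261 + 145921/147387 = 70043428811/72847646007 ≈ 0.96151)
1/(P + W(S(14))) = 1/(70043428811/72847646007 + 3/10) = 1/(918977226131/728476460070) = 728476460070/918977226131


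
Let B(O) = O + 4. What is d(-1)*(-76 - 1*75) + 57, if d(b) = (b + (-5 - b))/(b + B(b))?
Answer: 869/2 ≈ 434.50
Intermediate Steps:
B(O) = 4 + O
d(b) = -5/(4 + 2*b) (d(b) = (b + (-5 - b))/(b + (4 + b)) = -5/(4 + 2*b))
d(-1)*(-76 - 1*75) + 57 = (-5/(4 + 2*(-1)))*(-76 - 1*75) + 57 = (-5/(4 - 2))*(-76 - 75) + 57 = -5/2*(-151) + 57 = 755/2 + 57 = 869/2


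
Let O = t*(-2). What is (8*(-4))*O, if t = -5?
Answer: -320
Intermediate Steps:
O = 10 (O = -5*(-2) = 10)
(8*(-4))*O = (8*(-4))*10 = -32*10 = -320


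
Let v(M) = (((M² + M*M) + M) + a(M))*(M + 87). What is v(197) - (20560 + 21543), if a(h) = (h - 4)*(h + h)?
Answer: 43653285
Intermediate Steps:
a(h) = 2*h*(-4 + h) (a(h) = (-4 + h)*(2*h) = 2*h*(-4 + h))
v(M) = (87 + M)*(M + 2*M² + 2*M*(-4 + M)) (v(M) = (((M² + M*M) + M) + 2*M*(-4 + M))*(M + 87) = (((M² + M²) + M) + 2*M*(-4 + M))*(87 + M) = ((2*M² + M) + 2*M*(-4 + M))*(87 + M) = ((M + 2*M²) + 2*M*(-4 + M))*(87 + M) = (M + 2*M² + 2*M*(-4 + M))*(87 + M) = (87 + M)*(M + 2*M² + 2*M*(-4 + M)))
v(197) - (20560 + 21543) = 197*(-609 + 4*197² + 341*197) - (20560 + 21543) = 197*(-609 + 4*38809 + 67177) - 1*42103 = 197*(-609 + 155236 + 67177) - 42103 = 197*221804 - 42103 = 43695388 - 42103 = 43653285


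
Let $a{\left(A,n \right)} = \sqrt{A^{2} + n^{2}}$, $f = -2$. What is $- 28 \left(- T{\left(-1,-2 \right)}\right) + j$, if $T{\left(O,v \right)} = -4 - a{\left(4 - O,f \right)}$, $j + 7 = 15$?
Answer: $-104 - 28 \sqrt{29} \approx -254.78$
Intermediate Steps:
$j = 8$ ($j = -7 + 15 = 8$)
$T{\left(O,v \right)} = -4 - \sqrt{4 + \left(4 - O\right)^{2}}$ ($T{\left(O,v \right)} = -4 - \sqrt{\left(4 - O\right)^{2} + \left(-2\right)^{2}} = -4 - \sqrt{\left(4 - O\right)^{2} + 4} = -4 - \sqrt{4 + \left(4 - O\right)^{2}}$)
$- 28 \left(- T{\left(-1,-2 \right)}\right) + j = - 28 \left(- (-4 - \sqrt{4 + \left(-4 - 1\right)^{2}})\right) + 8 = - 28 \left(- (-4 - \sqrt{4 + \left(-5\right)^{2}})\right) + 8 = - 28 \left(- (-4 - \sqrt{4 + 25})\right) + 8 = - 28 \left(- (-4 - \sqrt{29})\right) + 8 = - 28 \left(4 + \sqrt{29}\right) + 8 = \left(-112 - 28 \sqrt{29}\right) + 8 = -104 - 28 \sqrt{29}$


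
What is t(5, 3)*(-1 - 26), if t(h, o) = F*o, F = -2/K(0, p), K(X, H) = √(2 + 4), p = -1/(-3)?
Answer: 27*√6 ≈ 66.136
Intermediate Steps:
p = ⅓ (p = -1*(-⅓) = ⅓ ≈ 0.33333)
K(X, H) = √6
F = -√6/3 (F = -2*√6/6 = -√6/3 ≈ -0.81650)
t(h, o) = -o*√6/3 (t(h, o) = (-√6/3)*o = -o*√6/3)
t(5, 3)*(-1 - 26) = (-⅓*3*√6)*(-1 - 26) = -√6*(-27) = 27*√6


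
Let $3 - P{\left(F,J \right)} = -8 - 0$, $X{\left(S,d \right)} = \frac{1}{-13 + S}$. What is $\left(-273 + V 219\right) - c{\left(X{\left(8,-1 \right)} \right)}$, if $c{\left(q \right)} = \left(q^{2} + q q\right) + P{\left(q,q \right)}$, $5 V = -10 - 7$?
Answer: $- \frac{25717}{25} \approx -1028.7$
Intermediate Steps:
$P{\left(F,J \right)} = 11$ ($P{\left(F,J \right)} = 3 - \left(-8 - 0\right) = 3 - \left(-8 + 0\right) = 3 - -8 = 3 + 8 = 11$)
$V = - \frac{17}{5}$ ($V = \frac{-10 - 7}{5} = \frac{1}{5} \left(-17\right) = - \frac{17}{5} \approx -3.4$)
$c{\left(q \right)} = 11 + 2 q^{2}$ ($c{\left(q \right)} = \left(q^{2} + q q\right) + 11 = \left(q^{2} + q^{2}\right) + 11 = 2 q^{2} + 11 = 11 + 2 q^{2}$)
$\left(-273 + V 219\right) - c{\left(X{\left(8,-1 \right)} \right)} = \left(-273 - \frac{3723}{5}\right) - \left(11 + 2 \left(\frac{1}{-13 + 8}\right)^{2}\right) = \left(-273 - \frac{3723}{5}\right) - \left(11 + 2 \left(\frac{1}{-5}\right)^{2}\right) = - \frac{5088}{5} - \left(11 + 2 \left(- \frac{1}{5}\right)^{2}\right) = - \frac{5088}{5} - \left(11 + 2 \cdot \frac{1}{25}\right) = - \frac{5088}{5} - \left(11 + \frac{2}{25}\right) = - \frac{5088}{5} - \frac{277}{25} = - \frac{25717}{25}$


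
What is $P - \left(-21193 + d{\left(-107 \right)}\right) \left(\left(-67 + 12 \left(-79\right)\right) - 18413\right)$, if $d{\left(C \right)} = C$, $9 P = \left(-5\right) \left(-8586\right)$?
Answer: $-413811630$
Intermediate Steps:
$P = 4770$ ($P = \frac{\left(-5\right) \left(-8586\right)}{9} = \frac{1}{9} \cdot 42930 = 4770$)
$P - \left(-21193 + d{\left(-107 \right)}\right) \left(\left(-67 + 12 \left(-79\right)\right) - 18413\right) = 4770 - \left(-21193 - 107\right) \left(\left(-67 + 12 \left(-79\right)\right) - 18413\right) = 4770 - - 21300 \left(\left(-67 - 948\right) - 18413\right) = 4770 - - 21300 \left(-1015 - 18413\right) = 4770 - \left(-21300\right) \left(-19428\right) = 4770 - 413816400 = -413811630$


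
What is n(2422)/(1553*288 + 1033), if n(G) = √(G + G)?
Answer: 2*√1211/448297 ≈ 0.00015525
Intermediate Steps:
n(G) = √2*√G (n(G) = √(2*G) = √2*√G)
n(2422)/(1553*288 + 1033) = (√2*√2422)/(1553*288 + 1033) = (2*√1211)/(447264 + 1033) = (2*√1211)/448297 = (2*√1211)*(1/448297) = 2*√1211/448297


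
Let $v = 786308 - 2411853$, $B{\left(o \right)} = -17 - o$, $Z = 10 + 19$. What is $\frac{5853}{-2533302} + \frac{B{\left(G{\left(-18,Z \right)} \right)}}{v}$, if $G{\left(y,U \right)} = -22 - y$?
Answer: $- \frac{3160460653}{1372665466530} \approx -0.0023024$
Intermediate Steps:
$Z = 29$
$v = -1625545$ ($v = 786308 - 2411853 = -1625545$)
$\frac{5853}{-2533302} + \frac{B{\left(G{\left(-18,Z \right)} \right)}}{v} = \frac{5853}{-2533302} + \frac{-17 - \left(-22 - -18\right)}{-1625545} = 5853 \left(- \frac{1}{2533302}\right) + \left(-17 - \left(-22 + 18\right)\right) \left(- \frac{1}{1625545}\right) = - \frac{1951}{844434} + \left(-17 - -4\right) \left(- \frac{1}{1625545}\right) = - \frac{1951}{844434} + \left(-17 + 4\right) \left(- \frac{1}{1625545}\right) = - \frac{1951}{844434} - - \frac{13}{1625545} = - \frac{1951}{844434} + \frac{13}{1625545} = - \frac{3160460653}{1372665466530}$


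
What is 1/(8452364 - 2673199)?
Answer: 1/5779165 ≈ 1.7304e-7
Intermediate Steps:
1/(8452364 - 2673199) = 1/5779165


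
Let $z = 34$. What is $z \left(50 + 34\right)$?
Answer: $2856$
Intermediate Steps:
$z \left(50 + 34\right) = 34 \left(50 + 34\right) = 34 \cdot 84 = 2856$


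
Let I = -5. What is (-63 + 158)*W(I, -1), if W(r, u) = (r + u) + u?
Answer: -665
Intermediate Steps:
W(r, u) = r + 2*u
(-63 + 158)*W(I, -1) = (-63 + 158)*(-5 + 2*(-1)) = 95*(-5 - 2) = 95*(-7) = -665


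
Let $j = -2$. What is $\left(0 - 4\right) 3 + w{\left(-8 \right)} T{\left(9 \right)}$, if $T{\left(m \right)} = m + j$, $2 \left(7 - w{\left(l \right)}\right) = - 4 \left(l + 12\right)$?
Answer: $93$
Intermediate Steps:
$w{\left(l \right)} = 31 + 2 l$ ($w{\left(l \right)} = 7 - \frac{\left(-4\right) \left(l + 12\right)}{2} = 7 - \frac{\left(-4\right) \left(12 + l\right)}{2} = 7 - \frac{-48 - 4 l}{2} = 7 + \left(24 + 2 l\right) = 31 + 2 l$)
$T{\left(m \right)} = -2 + m$ ($T{\left(m \right)} = m - 2 = -2 + m$)
$\left(0 - 4\right) 3 + w{\left(-8 \right)} T{\left(9 \right)} = \left(0 - 4\right) 3 + \left(31 + 2 \left(-8\right)\right) \left(-2 + 9\right) = \left(-4\right) 3 + \left(31 - 16\right) 7 = -12 + 15 \cdot 7 = -12 + 105 = 93$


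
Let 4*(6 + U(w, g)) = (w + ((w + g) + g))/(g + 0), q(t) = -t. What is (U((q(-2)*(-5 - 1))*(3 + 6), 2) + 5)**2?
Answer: 3025/4 ≈ 756.25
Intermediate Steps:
U(w, g) = -6 + (2*g + 2*w)/(4*g) (U(w, g) = -6 + ((w + ((w + g) + g))/(g + 0))/4 = -6 + ((w + ((g + w) + g))/g)/4 = -6 + ((w + (w + 2*g))/g)/4 = -6 + ((2*g + 2*w)/g)/4 = -6 + (2*g + 2*w)/(4*g))
(U((q(-2)*(-5 - 1))*(3 + 6), 2) + 5)**2 = ((1/2)*(((-1*(-2))*(-5 - 1))*(3 + 6) - 11*2)/2 + 5)**2 = ((1/2)*(1/2)*((2*(-6))*9 - 22) + 5)**2 = ((1/2)*(1/2)*(-12*9 - 22) + 5)**2 = ((1/2)*(1/2)*(-108 - 22) + 5)**2 = ((1/2)*(1/2)*(-130) + 5)**2 = (-65/2 + 5)**2 = (-55/2)**2 = 3025/4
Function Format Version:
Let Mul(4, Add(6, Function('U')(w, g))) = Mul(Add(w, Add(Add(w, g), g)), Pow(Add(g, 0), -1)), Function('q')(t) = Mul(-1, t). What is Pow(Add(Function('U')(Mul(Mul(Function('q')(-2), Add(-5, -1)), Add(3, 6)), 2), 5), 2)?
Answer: Rational(3025, 4) ≈ 756.25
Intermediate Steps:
Function('U')(w, g) = Add(-6, Mul(Rational(1, 4), Pow(g, -1), Add(Mul(2, g), Mul(2, w)))) (Function('U')(w, g) = Add(-6, Mul(Rational(1, 4), Mul(Add(w, Add(Add(w, g), g)), Pow(Add(g, 0), -1)))) = Add(-6, Mul(Rational(1, 4), Mul(Add(w, Add(Add(g, w), g)), Pow(g, -1)))) = Add(-6, Mul(Rational(1, 4), Mul(Add(w, Add(w, Mul(2, g))), Pow(g, -1)))) = Add(-6, Mul(Rational(1, 4), Mul(Add(Mul(2, g), Mul(2, w)), Pow(g, -1)))) = Add(-6, Mul(Rational(1, 4), Mul(Pow(g, -1), Add(Mul(2, g), Mul(2, w))))) = Add(-6, Mul(Rational(1, 4), Pow(g, -1), Add(Mul(2, g), Mul(2, w)))))
Pow(Add(Function('U')(Mul(Mul(Function('q')(-2), Add(-5, -1)), Add(3, 6)), 2), 5), 2) = Pow(Add(Mul(Rational(1, 2), Pow(2, -1), Add(Mul(Mul(Mul(-1, -2), Add(-5, -1)), Add(3, 6)), Mul(-11, 2))), 5), 2) = Pow(Add(Mul(Rational(1, 2), Rational(1, 2), Add(Mul(Mul(2, -6), 9), -22)), 5), 2) = Pow(Add(Mul(Rational(1, 2), Rational(1, 2), Add(Mul(-12, 9), -22)), 5), 2) = Pow(Add(Mul(Rational(1, 2), Rational(1, 2), Add(-108, -22)), 5), 2) = Pow(Add(Mul(Rational(1, 2), Rational(1, 2), -130), 5), 2) = Pow(Add(Rational(-65, 2), 5), 2) = Pow(Rational(-55, 2), 2) = Rational(3025, 4)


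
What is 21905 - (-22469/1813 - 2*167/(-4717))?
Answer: 187435210236/8551921 ≈ 21917.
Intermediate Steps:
21905 - (-22469/1813 - 2*167/(-4717)) = 21905 - (-22469*1/1813 - 334*(-1/4717)) = 21905 - (-22469/1813 + 334/4717) = 21905 - 1*(-105380731/8551921) = 21905 + 105380731/8551921 = 187435210236/8551921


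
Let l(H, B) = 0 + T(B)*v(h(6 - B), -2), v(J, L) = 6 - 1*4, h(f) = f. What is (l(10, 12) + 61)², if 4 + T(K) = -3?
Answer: 2209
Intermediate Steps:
T(K) = -7 (T(K) = -4 - 3 = -7)
v(J, L) = 2 (v(J, L) = 6 - 4 = 2)
l(H, B) = -14 (l(H, B) = 0 - 7*2 = 0 - 14 = -14)
(l(10, 12) + 61)² = (-14 + 61)² = 47² = 2209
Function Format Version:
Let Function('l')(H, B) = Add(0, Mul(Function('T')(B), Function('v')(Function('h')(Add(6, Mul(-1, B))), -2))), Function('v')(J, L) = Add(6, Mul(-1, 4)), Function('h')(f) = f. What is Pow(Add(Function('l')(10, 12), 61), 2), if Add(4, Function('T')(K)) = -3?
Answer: 2209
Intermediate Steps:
Function('T')(K) = -7 (Function('T')(K) = Add(-4, -3) = -7)
Function('v')(J, L) = 2 (Function('v')(J, L) = Add(6, -4) = 2)
Function('l')(H, B) = -14 (Function('l')(H, B) = Add(0, Mul(-7, 2)) = Add(0, -14) = -14)
Pow(Add(Function('l')(10, 12), 61), 2) = Pow(Add(-14, 61), 2) = Pow(47, 2) = 2209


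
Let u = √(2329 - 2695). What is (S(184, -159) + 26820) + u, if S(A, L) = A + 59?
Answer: 27063 + I*√366 ≈ 27063.0 + 19.131*I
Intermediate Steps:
u = I*√366 (u = √(-366) = I*√366 ≈ 19.131*I)
S(A, L) = 59 + A
(S(184, -159) + 26820) + u = ((59 + 184) + 26820) + I*√366 = (243 + 26820) + I*√366 = 27063 + I*√366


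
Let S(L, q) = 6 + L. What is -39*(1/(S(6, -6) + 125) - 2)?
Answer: 10647/137 ≈ 77.715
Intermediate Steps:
-39*(1/(S(6, -6) + 125) - 2) = -39*(1/((6 + 6) + 125) - 2) = -39*(1/(12 + 125) - 2) = -39*(1/137 - 2) = -39*(-273/137) = 10647/137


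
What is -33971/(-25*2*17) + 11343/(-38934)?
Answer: 109415447/2757825 ≈ 39.675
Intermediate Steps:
-33971/(-25*2*17) + 11343/(-38934) = -33971/((-50*17)) + 11343*(-1/38934) = -33971/(-850) - 3781/12978 = -33971*(-1/850) - 3781/12978 = 33971/850 - 3781/12978 = 109415447/2757825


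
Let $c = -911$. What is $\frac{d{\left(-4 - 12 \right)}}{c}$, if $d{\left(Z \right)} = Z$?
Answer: $\frac{16}{911} \approx 0.017563$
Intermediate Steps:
$\frac{d{\left(-4 - 12 \right)}}{c} = \frac{-4 - 12}{-911} = \left(-4 - 12\right) \left(- \frac{1}{911}\right) = \left(-16\right) \left(- \frac{1}{911}\right) = \frac{16}{911}$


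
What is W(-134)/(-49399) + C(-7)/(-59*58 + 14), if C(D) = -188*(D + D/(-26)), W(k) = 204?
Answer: -410825783/1094286648 ≈ -0.37543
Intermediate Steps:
C(D) = -2350*D/13 (C(D) = -188*(D + D*(-1/26)) = -188*(D - D/26) = -2350*D/13)
W(-134)/(-49399) + C(-7)/(-59*58 + 14) = 204/(-49399) + (-2350/13*(-7))/(-59*58 + 14) = 204*(-1/49399) + 16450/(13*(-3422 + 14)) = -204/49399 + (16450/13)/(-3408) = -204/49399 + (16450/13)*(-1/3408) = -204/49399 - 8225/22152 = -410825783/1094286648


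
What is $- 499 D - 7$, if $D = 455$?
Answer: $-227052$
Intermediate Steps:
$- 499 D - 7 = \left(-499\right) 455 - 7 = -227045 - 7 = -227052$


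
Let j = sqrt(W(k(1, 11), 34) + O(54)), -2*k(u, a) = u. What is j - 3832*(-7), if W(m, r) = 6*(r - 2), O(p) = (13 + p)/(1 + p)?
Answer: 26824 + sqrt(584485)/55 ≈ 26838.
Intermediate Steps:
k(u, a) = -u/2
O(p) = (13 + p)/(1 + p)
W(m, r) = -12 + 6*r (W(m, r) = 6*(-2 + r) = -12 + 6*r)
j = sqrt(584485)/55 (j = sqrt((-12 + 6*34) + (13 + 54)/(1 + 54)) = sqrt((-12 + 204) + 67/55) = sqrt(192 + (1/55)*67) = sqrt(192 + 67/55) = sqrt(10627/55) = sqrt(584485)/55 ≈ 13.900)
j - 3832*(-7) = sqrt(584485)/55 - 3832*(-7) = sqrt(584485)/55 - 1*(-26824) = sqrt(584485)/55 + 26824 = 26824 + sqrt(584485)/55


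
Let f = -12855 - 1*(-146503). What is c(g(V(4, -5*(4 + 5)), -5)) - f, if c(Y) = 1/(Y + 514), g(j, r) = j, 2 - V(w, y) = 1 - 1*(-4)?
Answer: -68294127/511 ≈ -1.3365e+5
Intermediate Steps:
V(w, y) = -3 (V(w, y) = 2 - (1 - 1*(-4)) = 2 - (1 + 4) = 2 - 1*5 = 2 - 5 = -3)
c(Y) = 1/(514 + Y)
f = 133648 (f = -12855 + 146503 = 133648)
c(g(V(4, -5*(4 + 5)), -5)) - f = 1/(514 - 3) - 1*133648 = 1/511 - 133648 = -68294127/511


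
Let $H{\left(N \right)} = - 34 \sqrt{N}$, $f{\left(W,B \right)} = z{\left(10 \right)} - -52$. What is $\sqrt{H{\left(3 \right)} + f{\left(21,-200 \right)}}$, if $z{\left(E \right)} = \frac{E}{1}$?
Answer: $\sqrt{62 - 34 \sqrt{3}} \approx 1.7636$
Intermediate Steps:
$z{\left(E \right)} = E$ ($z{\left(E \right)} = E 1 = E$)
$f{\left(W,B \right)} = 62$ ($f{\left(W,B \right)} = 10 - -52 = 10 + 52 = 62$)
$\sqrt{H{\left(3 \right)} + f{\left(21,-200 \right)}} = \sqrt{- 34 \sqrt{3} + 62} = \sqrt{62 - 34 \sqrt{3}}$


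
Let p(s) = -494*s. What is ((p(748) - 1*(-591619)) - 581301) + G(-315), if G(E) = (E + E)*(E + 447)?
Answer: -442354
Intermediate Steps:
G(E) = 2*E*(447 + E) (G(E) = (2*E)*(447 + E) = 2*E*(447 + E))
((p(748) - 1*(-591619)) - 581301) + G(-315) = ((-494*748 - 1*(-591619)) - 581301) + 2*(-315)*(447 - 315) = ((-369512 + 591619) - 581301) + 2*(-315)*132 = (222107 - 581301) - 83160 = -359194 - 83160 = -442354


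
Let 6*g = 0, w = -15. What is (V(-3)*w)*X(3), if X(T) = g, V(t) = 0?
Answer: 0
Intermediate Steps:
g = 0 (g = (⅙)*0 = 0)
X(T) = 0
(V(-3)*w)*X(3) = (0*(-15))*0 = 0*0 = 0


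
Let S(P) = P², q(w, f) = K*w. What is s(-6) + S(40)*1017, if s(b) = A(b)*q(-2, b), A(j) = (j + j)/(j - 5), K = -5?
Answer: 17899320/11 ≈ 1.6272e+6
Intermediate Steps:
q(w, f) = -5*w
A(j) = 2*j/(-5 + j) (A(j) = (2*j)/(-5 + j) = 2*j/(-5 + j))
s(b) = 20*b/(-5 + b) (s(b) = (2*b/(-5 + b))*(-5*(-2)) = (2*b/(-5 + b))*10 = 20*b/(-5 + b))
s(-6) + S(40)*1017 = 20*(-6)/(-5 - 6) + 40²*1017 = 20*(-6)/(-11) + 1600*1017 = 20*(-6)*(-1/11) + 1627200 = 120/11 + 1627200 = 17899320/11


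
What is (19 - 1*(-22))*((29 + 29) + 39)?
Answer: 3977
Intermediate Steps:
(19 - 1*(-22))*((29 + 29) + 39) = (19 + 22)*(58 + 39) = 41*97 = 3977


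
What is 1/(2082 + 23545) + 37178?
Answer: 952760607/25627 ≈ 37178.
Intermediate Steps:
1/(2082 + 23545) + 37178 = 1/25627 + 37178 = 952760607/25627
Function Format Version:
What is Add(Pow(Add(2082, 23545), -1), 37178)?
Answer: Rational(952760607, 25627) ≈ 37178.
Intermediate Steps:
Add(Pow(Add(2082, 23545), -1), 37178) = Add(Pow(25627, -1), 37178) = Add(Rational(1, 25627), 37178) = Rational(952760607, 25627)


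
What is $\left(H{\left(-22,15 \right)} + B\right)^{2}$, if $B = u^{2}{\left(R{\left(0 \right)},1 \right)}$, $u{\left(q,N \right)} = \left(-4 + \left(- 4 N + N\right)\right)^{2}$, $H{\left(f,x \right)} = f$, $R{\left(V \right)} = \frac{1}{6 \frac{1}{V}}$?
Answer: $5659641$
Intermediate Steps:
$R{\left(V \right)} = \frac{V}{6}$
$u{\left(q,N \right)} = \left(-4 - 3 N\right)^{2}$
$B = 2401$ ($B = \left(\left(4 + 3 \cdot 1\right)^{2}\right)^{2} = \left(\left(4 + 3\right)^{2}\right)^{2} = \left(7^{2}\right)^{2} = 49^{2} = 2401$)
$\left(H{\left(-22,15 \right)} + B\right)^{2} = \left(-22 + 2401\right)^{2} = 2379^{2} = 5659641$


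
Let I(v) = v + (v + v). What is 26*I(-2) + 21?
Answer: -135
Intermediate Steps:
I(v) = 3*v (I(v) = v + 2*v = 3*v)
26*I(-2) + 21 = 26*(3*(-2)) + 21 = 26*(-6) + 21 = -156 + 21 = -135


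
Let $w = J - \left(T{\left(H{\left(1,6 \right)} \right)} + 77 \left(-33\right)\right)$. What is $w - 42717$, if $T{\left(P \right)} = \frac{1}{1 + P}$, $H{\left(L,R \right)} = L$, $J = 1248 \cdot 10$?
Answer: $- \frac{55393}{2} \approx -27697.0$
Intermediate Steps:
$J = 12480$
$w = \frac{30041}{2}$ ($w = 12480 - \left(\frac{1}{1 + 1} + 77 \left(-33\right)\right) = 12480 - \left(\frac{1}{2} - 2541\right) = 12480 - - \frac{5081}{2} = 12480 + \frac{5081}{2} = \frac{30041}{2} \approx 15021.0$)
$w - 42717 = \frac{30041}{2} - 42717 = - \frac{55393}{2}$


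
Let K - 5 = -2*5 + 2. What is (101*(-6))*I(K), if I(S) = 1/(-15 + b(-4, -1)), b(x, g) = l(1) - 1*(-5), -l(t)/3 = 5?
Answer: 606/25 ≈ 24.240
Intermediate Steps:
K = -3 (K = 5 + (-2*5 + 2) = 5 + (-10 + 2) = 5 - 8 = -3)
l(t) = -15 (l(t) = -3*5 = -15)
b(x, g) = -10 (b(x, g) = -15 - 1*(-5) = -15 + 5 = -10)
I(S) = -1/25 (I(S) = 1/(-15 - 10) = 1/(-25) = -1/25)
(101*(-6))*I(K) = (101*(-6))*(-1/25) = -606*(-1/25) = 606/25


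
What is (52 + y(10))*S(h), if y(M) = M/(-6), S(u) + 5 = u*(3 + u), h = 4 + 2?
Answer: 7399/3 ≈ 2466.3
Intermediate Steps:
h = 6
S(u) = -5 + u*(3 + u)
y(M) = -M/6 (y(M) = M*(-1/6) = -M/6)
(52 + y(10))*S(h) = (52 - 1/6*10)*(-5 + 6**2 + 3*6) = (52 - 5/3)*(-5 + 36 + 18) = (151/3)*49 = 7399/3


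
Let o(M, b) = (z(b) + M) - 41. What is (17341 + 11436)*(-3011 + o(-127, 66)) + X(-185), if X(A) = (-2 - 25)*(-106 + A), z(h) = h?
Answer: -89574944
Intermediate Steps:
X(A) = 2862 - 27*A (X(A) = -27*(-106 + A) = 2862 - 27*A)
o(M, b) = -41 + M + b (o(M, b) = (b + M) - 41 = (M + b) - 41 = -41 + M + b)
(17341 + 11436)*(-3011 + o(-127, 66)) + X(-185) = (17341 + 11436)*(-3011 + (-41 - 127 + 66)) + (2862 - 27*(-185)) = 28777*(-3011 - 102) + (2862 + 4995) = 28777*(-3113) + 7857 = -89582801 + 7857 = -89574944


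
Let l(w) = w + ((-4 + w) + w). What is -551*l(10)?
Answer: -14326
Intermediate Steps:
l(w) = -4 + 3*w (l(w) = w + (-4 + 2*w) = -4 + 3*w)
-551*l(10) = -551*(-4 + 3*10) = -551*(-4 + 30) = -551*26 = -14326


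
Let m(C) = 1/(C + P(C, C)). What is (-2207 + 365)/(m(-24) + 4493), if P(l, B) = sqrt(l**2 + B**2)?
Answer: -4767081264/11627955887 + 44208*sqrt(2)/11627955887 ≈ -0.40996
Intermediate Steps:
P(l, B) = sqrt(B**2 + l**2)
m(C) = 1/(C + sqrt(2)*sqrt(C**2)) (m(C) = 1/(C + sqrt(C**2 + C**2)) = 1/(C + sqrt(2*C**2)) = 1/(C + sqrt(2)*sqrt(C**2)))
(-2207 + 365)/(m(-24) + 4493) = (-2207 + 365)/(1/(-24 + sqrt(2)*sqrt((-24)**2)) + 4493) = -1842/(1/(-24 + sqrt(2)*sqrt(576)) + 4493) = -1842/(1/(-24 + sqrt(2)*24) + 4493) = -1842/(1/(-24 + 24*sqrt(2)) + 4493) = -1842/(4493 + 1/(-24 + 24*sqrt(2)))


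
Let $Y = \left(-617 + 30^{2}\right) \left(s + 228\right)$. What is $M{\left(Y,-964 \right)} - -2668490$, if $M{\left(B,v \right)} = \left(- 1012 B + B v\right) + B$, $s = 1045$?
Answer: $-708843035$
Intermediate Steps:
$Y = 360259$ ($Y = \left(-617 + 30^{2}\right) \left(1045 + 228\right) = \left(-617 + 900\right) 1273 = 283 \cdot 1273 = 360259$)
$M{\left(B,v \right)} = - 1011 B + B v$
$M{\left(Y,-964 \right)} - -2668490 = 360259 \left(-1011 - 964\right) - -2668490 = 360259 \left(-1975\right) + 2668490 = -711511525 + 2668490 = -708843035$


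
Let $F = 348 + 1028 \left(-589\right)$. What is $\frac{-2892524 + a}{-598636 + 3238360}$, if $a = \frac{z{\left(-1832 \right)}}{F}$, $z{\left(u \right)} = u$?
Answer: $- \frac{218799192703}{199676642532} \approx -1.0958$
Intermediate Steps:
$F = -605144$ ($F = 348 - 605492 = -605144$)
$a = \frac{229}{75643}$ ($a = - \frac{1832}{-605144} = \left(-1832\right) \left(- \frac{1}{605144}\right) = \frac{229}{75643} \approx 0.0030274$)
$\frac{-2892524 + a}{-598636 + 3238360} = \frac{-2892524 + \frac{229}{75643}}{-598636 + 3238360} = - \frac{218799192703}{75643 \cdot 2639724} = \left(- \frac{218799192703}{75643}\right) \frac{1}{2639724} = - \frac{218799192703}{199676642532}$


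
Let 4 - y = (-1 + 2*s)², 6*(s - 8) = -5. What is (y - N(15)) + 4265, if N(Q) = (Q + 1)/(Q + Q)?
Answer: 184081/45 ≈ 4090.7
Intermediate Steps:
s = 43/6 (s = 8 + (⅙)*(-5) = 8 - ⅚ = 43/6 ≈ 7.1667)
N(Q) = (1 + Q)/(2*Q) (N(Q) = (1 + Q)/((2*Q)) = (1 + Q)*(1/(2*Q)) = (1 + Q)/(2*Q))
y = -1564/9 (y = 4 - (-1 + 2*(43/6))² = 4 - (-1 + 43/3)² = 4 - (40/3)² = 4 - 1*1600/9 = 4 - 1600/9 = -1564/9 ≈ -173.78)
(y - N(15)) + 4265 = (-1564/9 - (1 + 15)/(2*15)) + 4265 = (-1564/9 - 16/(2*15)) + 4265 = (-1564/9 - 1*8/15) + 4265 = (-1564/9 - 8/15) + 4265 = -7844/45 + 4265 = 184081/45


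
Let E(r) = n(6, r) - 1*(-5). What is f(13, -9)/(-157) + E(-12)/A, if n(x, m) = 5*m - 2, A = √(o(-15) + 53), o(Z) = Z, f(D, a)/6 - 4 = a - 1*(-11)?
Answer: -36/157 - 3*√38/2 ≈ -9.4759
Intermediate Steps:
f(D, a) = 90 + 6*a (f(D, a) = 24 + 6*(a - 1*(-11)) = 24 + 6*(a + 11) = 24 + 6*(11 + a) = 24 + (66 + 6*a) = 90 + 6*a)
A = √38 (A = √(-15 + 53) = √38 ≈ 6.1644)
n(x, m) = -2 + 5*m
E(r) = 3 + 5*r (E(r) = (-2 + 5*r) - 1*(-5) = (-2 + 5*r) + 5 = 3 + 5*r)
f(13, -9)/(-157) + E(-12)/A = (90 + 6*(-9))/(-157) + (3 + 5*(-12))/(√38) = (90 - 54)*(-1/157) + (3 - 60)*(√38/38) = 36*(-1/157) - 3*√38/2 = -36/157 - 3*√38/2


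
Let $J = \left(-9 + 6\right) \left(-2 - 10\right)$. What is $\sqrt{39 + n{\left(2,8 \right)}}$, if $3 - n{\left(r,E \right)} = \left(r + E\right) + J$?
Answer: $2 i \approx 2.0 i$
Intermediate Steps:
$J = 36$ ($J = \left(-3\right) \left(-12\right) = 36$)
$n{\left(r,E \right)} = -33 - E - r$ ($n{\left(r,E \right)} = 3 - \left(\left(r + E\right) + 36\right) = 3 - \left(\left(E + r\right) + 36\right) = 3 - \left(36 + E + r\right) = -33 - E - r$)
$\sqrt{39 + n{\left(2,8 \right)}} = \sqrt{39 - 43} = \sqrt{-4} = 2 i$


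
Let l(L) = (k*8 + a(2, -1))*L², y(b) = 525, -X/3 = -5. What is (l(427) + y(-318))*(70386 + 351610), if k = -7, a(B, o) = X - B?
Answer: -3308289125512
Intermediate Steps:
X = 15 (X = -3*(-5) = 15)
a(B, o) = 15 - B
l(L) = -43*L² (l(L) = (-7*8 + (15 - 1*2))*L² = (-56 + (15 - 2))*L² = (-56 + 13)*L² = -43*L²)
(l(427) + y(-318))*(70386 + 351610) = (-43*427² + 525)*(70386 + 351610) = (-43*182329 + 525)*421996 = (-7840147 + 525)*421996 = -7839622*421996 = -3308289125512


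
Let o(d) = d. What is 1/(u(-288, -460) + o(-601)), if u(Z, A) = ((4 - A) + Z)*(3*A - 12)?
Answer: -1/245593 ≈ -4.0718e-6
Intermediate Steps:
u(Z, A) = (-12 + 3*A)*(4 + Z - A) (u(Z, A) = (4 + Z - A)*(-12 + 3*A) = (-12 + 3*A)*(4 + Z - A))
1/(u(-288, -460) + o(-601)) = 1/((-48 - 12*(-288) - 3*(-460)² + 24*(-460) + 3*(-460)*(-288)) - 601) = 1/((-48 + 3456 - 3*211600 - 11040 + 397440) - 601) = 1/((-48 + 3456 - 634800 - 11040 + 397440) - 601) = 1/(-244992 - 601) = 1/(-245593) = -1/245593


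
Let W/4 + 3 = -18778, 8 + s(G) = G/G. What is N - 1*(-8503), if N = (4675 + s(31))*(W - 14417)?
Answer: -417968885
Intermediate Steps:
s(G) = -7 (s(G) = -8 + G/G = -8 + 1 = -7)
W = -75124 (W = -12 + 4*(-18778) = -12 - 75112 = -75124)
N = -417977388 (N = (4675 - 7)*(-75124 - 14417) = 4668*(-89541) = -417977388)
N - 1*(-8503) = -417977388 - 1*(-8503) = -417977388 + 8503 = -417968885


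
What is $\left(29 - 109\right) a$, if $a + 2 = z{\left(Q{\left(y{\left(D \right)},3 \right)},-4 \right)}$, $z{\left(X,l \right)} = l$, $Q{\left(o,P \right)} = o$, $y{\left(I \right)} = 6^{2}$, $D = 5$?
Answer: $480$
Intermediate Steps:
$y{\left(I \right)} = 36$
$a = -6$ ($a = -2 - 4 = -6$)
$\left(29 - 109\right) a = \left(29 - 109\right) \left(-6\right) = \left(-80\right) \left(-6\right) = 480$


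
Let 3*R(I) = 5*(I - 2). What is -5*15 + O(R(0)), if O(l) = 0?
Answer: -75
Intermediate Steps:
R(I) = -10/3 + 5*I/3 (R(I) = (5*(I - 2))/3 = (5*(-2 + I))/3 = (-10 + 5*I)/3 = -10/3 + 5*I/3)
-5*15 + O(R(0)) = -5*15 + 0 = -75 + 0 = -75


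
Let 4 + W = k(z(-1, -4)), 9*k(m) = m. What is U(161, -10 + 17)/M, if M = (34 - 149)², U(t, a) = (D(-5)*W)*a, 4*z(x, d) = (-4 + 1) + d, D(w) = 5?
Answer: -1057/95220 ≈ -0.011101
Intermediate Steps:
z(x, d) = -¾ + d/4 (z(x, d) = ((-4 + 1) + d)/4 = (-3 + d)/4 = -¾ + d/4)
k(m) = m/9
W = -151/36 (W = -4 + (-¾ + (¼)*(-4))/9 = -4 + (-¾ - 1)/9 = -4 + (⅑)*(-7/4) = -4 - 7/36 = -151/36 ≈ -4.1944)
U(t, a) = -755*a/36 (U(t, a) = (5*(-151/36))*a = -755*a/36)
M = 13225 (M = (-115)² = 13225)
U(161, -10 + 17)/M = -755*(-10 + 17)/36/13225 = -755/36*7*(1/13225) = -5285/36*1/13225 = -1057/95220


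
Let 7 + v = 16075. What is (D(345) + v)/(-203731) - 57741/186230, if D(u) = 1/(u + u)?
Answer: -46280105231/118996221135 ≈ -0.38892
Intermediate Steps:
v = 16068 (v = -7 + 16075 = 16068)
D(u) = 1/(2*u)
(D(345) + v)/(-203731) - 57741/186230 = ((½)/345 + 16068)/(-203731) - 57741/186230 = ((½)*(1/345) + 16068)*(-1/203731) - 57741*1/186230 = (1/690 + 16068)*(-1/203731) - 57741/186230 = (11086921/690)*(-1/203731) - 57741/186230 = -11086921/140574390 - 57741/186230 = -46280105231/118996221135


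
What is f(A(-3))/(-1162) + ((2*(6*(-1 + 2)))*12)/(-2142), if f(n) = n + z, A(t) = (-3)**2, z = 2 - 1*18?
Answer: -1209/19754 ≈ -0.061203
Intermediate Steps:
z = -16 (z = 2 - 18 = -16)
A(t) = 9
f(n) = -16 + n (f(n) = n - 16 = -16 + n)
f(A(-3))/(-1162) + ((2*(6*(-1 + 2)))*12)/(-2142) = (-16 + 9)/(-1162) + ((2*(6*(-1 + 2)))*12)/(-2142) = -7*(-1/1162) + ((2*(6*1))*12)*(-1/2142) = 1/166 + ((2*6)*12)*(-1/2142) = 1/166 + (12*12)*(-1/2142) = 1/166 + 144*(-1/2142) = 1/166 - 8/119 = -1209/19754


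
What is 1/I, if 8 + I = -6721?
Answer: -1/6729 ≈ -0.00014861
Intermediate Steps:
I = -6729 (I = -8 - 6721 = -6729)
1/I = 1/(-6729) = -1/6729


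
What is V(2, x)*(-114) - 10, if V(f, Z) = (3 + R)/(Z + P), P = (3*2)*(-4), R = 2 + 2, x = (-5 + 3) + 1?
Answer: 548/25 ≈ 21.920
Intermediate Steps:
x = -1 (x = -2 + 1 = -1)
R = 4
P = -24 (P = 6*(-4) = -24)
V(f, Z) = 7/(-24 + Z) (V(f, Z) = (3 + 4)/(Z - 24) = 7/(-24 + Z))
V(2, x)*(-114) - 10 = (7/(-24 - 1))*(-114) - 10 = (7/(-25))*(-114) - 10 = (7*(-1/25))*(-114) - 10 = -7/25*(-114) - 10 = 798/25 - 10 = 548/25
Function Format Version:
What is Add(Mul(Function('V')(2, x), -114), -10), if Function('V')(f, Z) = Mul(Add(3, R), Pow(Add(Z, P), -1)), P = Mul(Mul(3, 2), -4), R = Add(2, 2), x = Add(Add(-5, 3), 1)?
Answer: Rational(548, 25) ≈ 21.920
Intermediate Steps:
x = -1 (x = Add(-2, 1) = -1)
R = 4
P = -24 (P = Mul(6, -4) = -24)
Function('V')(f, Z) = Mul(7, Pow(Add(-24, Z), -1)) (Function('V')(f, Z) = Mul(Add(3, 4), Pow(Add(Z, -24), -1)) = Mul(7, Pow(Add(-24, Z), -1)))
Add(Mul(Function('V')(2, x), -114), -10) = Add(Mul(Mul(7, Pow(Add(-24, -1), -1)), -114), -10) = Add(Mul(Mul(7, Pow(-25, -1)), -114), -10) = Add(Mul(Mul(7, Rational(-1, 25)), -114), -10) = Add(Mul(Rational(-7, 25), -114), -10) = Add(Rational(798, 25), -10) = Rational(548, 25)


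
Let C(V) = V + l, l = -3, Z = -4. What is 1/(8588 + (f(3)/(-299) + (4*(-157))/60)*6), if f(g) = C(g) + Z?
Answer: 1495/12745294 ≈ 0.00011730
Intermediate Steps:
C(V) = -3 + V (C(V) = V - 3 = -3 + V)
f(g) = -7 + g (f(g) = (-3 + g) - 4 = -7 + g)
1/(8588 + (f(3)/(-299) + (4*(-157))/60)*6) = 1/(8588 + ((-7 + 3)/(-299) + (4*(-157))/60)*6) = 1/(8588 + (-4*(-1/299) - 628*1/60)*6) = 1/(8588 + (4/299 - 157/15)*6) = 1/(8588 - 46883/4485*6) = 1/(8588 - 93766/1495) = 1/(12745294/1495) = 1495/12745294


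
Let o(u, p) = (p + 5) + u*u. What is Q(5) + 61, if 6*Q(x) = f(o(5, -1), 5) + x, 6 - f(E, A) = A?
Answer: 62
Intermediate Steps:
o(u, p) = 5 + p + u² (o(u, p) = (5 + p) + u² = 5 + p + u²)
f(E, A) = 6 - A
Q(x) = ⅙ + x/6 (Q(x) = ((6 - 1*5) + x)/6 = ((6 - 5) + x)/6 = (1 + x)/6 = ⅙ + x/6)
Q(5) + 61 = (⅙ + (⅙)*5) + 61 = (⅙ + ⅚) + 61 = 1 + 61 = 62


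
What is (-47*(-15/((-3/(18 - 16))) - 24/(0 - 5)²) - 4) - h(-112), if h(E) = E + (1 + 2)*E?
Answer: 478/25 ≈ 19.120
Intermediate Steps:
h(E) = 4*E (h(E) = E + 3*E = 4*E)
(-47*(-15/((-3/(18 - 16))) - 24/(0 - 5)²) - 4) - h(-112) = (-47*(-15/((-3/(18 - 16))) - 24/(0 - 5)²) - 4) - 4*(-112) = (-47*(-15/((-3/2)) - 24/((-5)²)) - 4) - 1*(-448) = (-47*(-15/((-3*½)) - 24/25) - 4) + 448 = (-47*(-15/(-3/2) - 24*1/25) - 4) + 448 = (-47*(-15*(-⅔) - 24/25) - 4) + 448 = (-47*(10 - 24/25) - 4) + 448 = (-47*226/25 - 4) + 448 = (-10622/25 - 4) + 448 = -10722/25 + 448 = 478/25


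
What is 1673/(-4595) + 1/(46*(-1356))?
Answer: -104359643/286617720 ≈ -0.36411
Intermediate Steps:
1673/(-4595) + 1/(46*(-1356)) = 1673*(-1/4595) + (1/46)*(-1/1356) = -1673/4595 - 1/62376 = -104359643/286617720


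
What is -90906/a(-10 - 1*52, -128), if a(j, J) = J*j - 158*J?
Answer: -45453/14080 ≈ -3.2282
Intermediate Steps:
a(j, J) = -158*J + J*j
-90906/a(-10 - 1*52, -128) = -90906*(-1/(128*(-158 + (-10 - 1*52)))) = -90906*(-1/(128*(-158 + (-10 - 52)))) = -90906*(-1/(128*(-158 - 62))) = -90906/((-128*(-220))) = -90906/28160 = -90906*1/28160 = -45453/14080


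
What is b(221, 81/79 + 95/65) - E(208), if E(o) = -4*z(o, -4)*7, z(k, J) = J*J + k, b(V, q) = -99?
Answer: 6173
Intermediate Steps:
z(k, J) = k + J² (z(k, J) = J² + k = k + J²)
E(o) = -448 - 28*o (E(o) = -4*(o + (-4)²)*7 = -4*(o + 16)*7 = -4*(16 + o)*7 = (-64 - 4*o)*7 = -448 - 28*o)
b(221, 81/79 + 95/65) - E(208) = -99 - (-448 - 28*208) = -99 - (-448 - 5824) = -99 - 1*(-6272) = -99 + 6272 = 6173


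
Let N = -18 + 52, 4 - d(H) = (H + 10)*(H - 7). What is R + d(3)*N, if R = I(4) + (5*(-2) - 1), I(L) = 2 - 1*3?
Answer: 1892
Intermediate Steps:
I(L) = -1 (I(L) = 2 - 3 = -1)
d(H) = 4 - (-7 + H)*(10 + H) (d(H) = 4 - (H + 10)*(H - 7) = 4 - (10 + H)*(-7 + H) = 4 - (-7 + H)*(10 + H))
R = -12 (R = -1 + (5*(-2) - 1) = -1 + (-10 - 1) = -1 - 11 = -12)
N = 34
R + d(3)*N = -12 + (74 - 1*3**2 - 3*3)*34 = -12 + (74 - 1*9 - 9)*34 = -12 + (74 - 9 - 9)*34 = -12 + 56*34 = -12 + 1904 = 1892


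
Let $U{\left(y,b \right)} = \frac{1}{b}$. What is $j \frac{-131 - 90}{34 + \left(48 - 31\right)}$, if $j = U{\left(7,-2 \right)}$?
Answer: $\frac{13}{6} \approx 2.1667$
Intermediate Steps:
$j = - \frac{1}{2}$ ($j = \frac{1}{-2} = - \frac{1}{2} \approx -0.5$)
$j \frac{-131 - 90}{34 + \left(48 - 31\right)} = - \frac{\left(-131 - 90\right) \frac{1}{34 + \left(48 - 31\right)}}{2} = - \frac{\left(-221\right) \frac{1}{34 + 17}}{2} = - \frac{\left(-221\right) \frac{1}{51}}{2} = \left(- \frac{1}{2}\right) \left(- \frac{13}{3}\right) = \frac{13}{6}$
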